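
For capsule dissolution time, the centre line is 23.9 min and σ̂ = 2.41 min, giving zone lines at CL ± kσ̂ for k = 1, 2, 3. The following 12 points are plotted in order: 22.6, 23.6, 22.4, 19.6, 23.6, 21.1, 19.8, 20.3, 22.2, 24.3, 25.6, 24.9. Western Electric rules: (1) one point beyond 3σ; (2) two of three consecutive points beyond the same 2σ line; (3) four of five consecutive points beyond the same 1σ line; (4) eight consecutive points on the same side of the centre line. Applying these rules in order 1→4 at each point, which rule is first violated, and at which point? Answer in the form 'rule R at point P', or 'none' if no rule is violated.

rule 3 at point 8

Zone of each point (C = within 1σ̂, B = 1σ̂–2σ̂, A = 2σ̂–3σ̂, * = beyond 3σ̂; sign = side of CL): 1:-C, 2:-C, 3:-C, 4:-B, 5:-C, 6:-B, 7:-B, 8:-B, 9:-C, 10:+C, 11:+C, 12:+C
Rule 3 (four of five consecutive points beyond the same 1σ limit) is satisfied at point 8.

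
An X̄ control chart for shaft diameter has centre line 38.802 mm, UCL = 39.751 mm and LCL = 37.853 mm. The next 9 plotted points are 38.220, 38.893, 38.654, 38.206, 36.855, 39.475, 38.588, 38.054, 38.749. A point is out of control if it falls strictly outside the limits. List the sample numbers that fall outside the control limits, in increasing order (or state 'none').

5

Compare each point to [37.853, 39.751]: sample 5 = 36.855 < LCL.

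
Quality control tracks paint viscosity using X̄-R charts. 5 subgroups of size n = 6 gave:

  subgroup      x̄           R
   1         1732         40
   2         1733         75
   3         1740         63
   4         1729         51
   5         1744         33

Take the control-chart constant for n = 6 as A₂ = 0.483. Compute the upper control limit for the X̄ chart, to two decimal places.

1760.91

X̄̄ = (1732 + 1733 + 1740 + 1729 + 1744) / 5 = 8678.0000 / 5 = 1735.6000
R̄ = (40 + 75 + 63 + 51 + 33) / 5 = 262.0000 / 5 = 52.4000
UCL = X̄̄ + A₂·R̄ = 1735.6000 + 0.483 × 52.4000 = 1760.9092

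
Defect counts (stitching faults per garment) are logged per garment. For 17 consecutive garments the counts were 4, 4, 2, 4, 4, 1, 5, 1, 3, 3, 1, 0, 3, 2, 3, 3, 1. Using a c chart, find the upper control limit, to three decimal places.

c̄ = (4 + 4 + 2 + 4 + 4 + 1 + 5 + 1 + 3 + 3 + 1 + 0 + 3 + 2 + 3 + 3 + 1) / 17 = 44 / 17 = 2.5882
UCL = c̄ + 3√c̄ = 2.5882 + 3 × √2.5882 = 2.5882 + 3 × 1.6088 = 7.4146

7.415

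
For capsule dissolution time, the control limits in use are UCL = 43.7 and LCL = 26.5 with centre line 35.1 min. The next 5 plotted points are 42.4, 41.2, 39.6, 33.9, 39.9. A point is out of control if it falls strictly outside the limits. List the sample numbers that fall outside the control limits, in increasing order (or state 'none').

none

All 5 points lie within [26.5, 43.7].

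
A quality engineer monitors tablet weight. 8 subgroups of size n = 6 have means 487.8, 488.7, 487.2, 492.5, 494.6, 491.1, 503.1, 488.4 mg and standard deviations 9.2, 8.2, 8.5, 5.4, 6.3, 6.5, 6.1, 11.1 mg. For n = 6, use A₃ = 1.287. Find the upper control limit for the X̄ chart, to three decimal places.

X̄̄ = (487.8 + 488.7 + 487.2 + 492.5 + 494.6 + 491.1 + 503.1 + 488.4) / 8 = 491.6750
s̄ = (9.2 + 8.2 + 8.5 + 5.4 + 6.3 + 6.5 + 6.1 + 11.1) / 8 = 7.6625
UCL = X̄̄ + A₃·s̄ = 491.6750 + 1.287 × 7.6625 = 501.5366

501.537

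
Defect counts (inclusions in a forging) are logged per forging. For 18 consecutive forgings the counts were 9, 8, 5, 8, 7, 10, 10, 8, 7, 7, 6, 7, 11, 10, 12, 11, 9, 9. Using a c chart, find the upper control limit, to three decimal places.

17.331

c̄ = (9 + 8 + 5 + 8 + 7 + 10 + 10 + 8 + 7 + 7 + 6 + 7 + 11 + 10 + 12 + 11 + 9 + 9) / 18 = 154 / 18 = 8.5556
UCL = c̄ + 3√c̄ = 8.5556 + 3 × √8.5556 = 8.5556 + 3 × 2.9250 = 17.3305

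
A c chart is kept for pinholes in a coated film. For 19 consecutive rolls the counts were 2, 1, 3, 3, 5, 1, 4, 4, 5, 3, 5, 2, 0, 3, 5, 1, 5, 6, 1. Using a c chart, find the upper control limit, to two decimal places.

c̄ = (2 + 1 + 3 + 3 + 5 + 1 + 4 + 4 + 5 + 3 + 5 + 2 + 0 + 3 + 5 + 1 + 5 + 6 + 1) / 19 = 59 / 19 = 3.1053
UCL = c̄ + 3√c̄ = 3.1053 + 3 × √3.1053 = 3.1053 + 3 × 1.7622 = 8.3918

8.39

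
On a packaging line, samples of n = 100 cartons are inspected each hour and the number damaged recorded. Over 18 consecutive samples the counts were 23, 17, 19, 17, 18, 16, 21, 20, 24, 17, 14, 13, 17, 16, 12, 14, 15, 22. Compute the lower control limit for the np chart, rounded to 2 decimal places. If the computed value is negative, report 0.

6.10

p̄ = Σdᵢ / (k·n) = 315 / (18 × 100) = 0.17500
LCL = np̄ − 3·√(np̄(1−p̄)) = 17.5000 − 3 × 3.7997 = 6.1010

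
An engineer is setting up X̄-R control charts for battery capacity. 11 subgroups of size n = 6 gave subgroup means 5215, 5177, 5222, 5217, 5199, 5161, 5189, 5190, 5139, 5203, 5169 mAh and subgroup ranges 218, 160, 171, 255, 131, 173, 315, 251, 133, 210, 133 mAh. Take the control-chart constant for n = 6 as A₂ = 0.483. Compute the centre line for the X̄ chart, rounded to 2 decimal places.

5189.18

X̄̄ = (5215 + 5177 + 5222 + 5217 + 5199 + 5161 + 5189 + 5190 + 5139 + 5203 + 5169) / 11 = 57081.0000 / 11 = 5189.1818
CL = X̄̄ = 5189.1818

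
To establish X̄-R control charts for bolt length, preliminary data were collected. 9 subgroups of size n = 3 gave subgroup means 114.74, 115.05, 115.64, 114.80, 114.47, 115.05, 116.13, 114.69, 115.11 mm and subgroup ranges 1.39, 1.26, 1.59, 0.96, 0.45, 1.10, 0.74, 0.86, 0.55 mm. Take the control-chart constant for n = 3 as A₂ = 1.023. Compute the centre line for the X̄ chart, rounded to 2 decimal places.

X̄̄ = (114.74 + 115.05 + 115.64 + 114.80 + 114.47 + 115.05 + 116.13 + 114.69 + 115.11) / 9 = 1035.6800 / 9 = 115.0756
CL = X̄̄ = 115.0756

115.08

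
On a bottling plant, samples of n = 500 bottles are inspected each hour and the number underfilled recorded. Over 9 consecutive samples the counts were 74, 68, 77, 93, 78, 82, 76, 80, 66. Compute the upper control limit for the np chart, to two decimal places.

101.34

p̄ = Σdᵢ / (k·n) = 694 / (9 × 500) = 0.15422
UCL = np̄ + 3·√(np̄(1−p̄)) = 77.1111 + 3 × √(77.1111×0.84578) = 77.1111 + 3 × 8.0758 = 101.3386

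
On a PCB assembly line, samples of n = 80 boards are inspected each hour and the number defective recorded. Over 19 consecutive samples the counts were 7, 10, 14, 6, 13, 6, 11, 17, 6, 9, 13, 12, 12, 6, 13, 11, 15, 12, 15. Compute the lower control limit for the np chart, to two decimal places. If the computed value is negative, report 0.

1.73

p̄ = Σdᵢ / (k·n) = 208 / (19 × 80) = 0.13684
LCL = np̄ − 3·√(np̄(1−p̄)) = 10.9474 − 3 × 3.0740 = 1.7255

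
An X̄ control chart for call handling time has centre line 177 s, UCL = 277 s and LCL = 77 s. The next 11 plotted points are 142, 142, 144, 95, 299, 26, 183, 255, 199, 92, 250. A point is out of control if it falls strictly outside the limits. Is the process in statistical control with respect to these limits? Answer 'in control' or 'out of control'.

Compare each point to [77, 277]: sample 5 = 299 > UCL; sample 6 = 26 < LCL.

out of control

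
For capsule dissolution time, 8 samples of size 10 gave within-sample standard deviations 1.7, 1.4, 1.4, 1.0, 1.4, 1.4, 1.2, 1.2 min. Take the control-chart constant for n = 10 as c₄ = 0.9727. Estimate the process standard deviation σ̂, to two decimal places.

1.38

s̄ = (1.7 + 1.4 + 1.4 + 1.0 + 1.4 + 1.4 + 1.2 + 1.2) / 8 = 1.3375
σ̂ = s̄ / c₄ = 1.3375 / 0.9727 = 1.3750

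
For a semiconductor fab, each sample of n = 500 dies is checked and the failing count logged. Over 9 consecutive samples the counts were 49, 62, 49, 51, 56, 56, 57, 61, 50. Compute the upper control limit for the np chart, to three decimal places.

p̄ = Σdᵢ / (k·n) = 491 / (9 × 500) = 0.10911
UCL = np̄ + 3·√(np̄(1−p̄)) = 54.5556 + 3 × √(54.5556×0.89089) = 54.5556 + 3 × 6.9716 = 75.4703

75.470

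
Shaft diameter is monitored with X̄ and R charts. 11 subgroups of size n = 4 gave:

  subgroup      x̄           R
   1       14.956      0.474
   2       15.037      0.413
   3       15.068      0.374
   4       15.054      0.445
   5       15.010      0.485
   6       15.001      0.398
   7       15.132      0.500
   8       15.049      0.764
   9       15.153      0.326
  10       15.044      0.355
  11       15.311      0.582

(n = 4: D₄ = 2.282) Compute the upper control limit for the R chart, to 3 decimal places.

1.061

R̄ = (0.474 + 0.413 + 0.374 + 0.445 + 0.485 + 0.398 + 0.500 + 0.764 + 0.326 + 0.355 + 0.582) / 11 = 5.1160 / 11 = 0.4651
UCL_R = D₄·R̄ = 2.282 × 0.4651 = 1.0613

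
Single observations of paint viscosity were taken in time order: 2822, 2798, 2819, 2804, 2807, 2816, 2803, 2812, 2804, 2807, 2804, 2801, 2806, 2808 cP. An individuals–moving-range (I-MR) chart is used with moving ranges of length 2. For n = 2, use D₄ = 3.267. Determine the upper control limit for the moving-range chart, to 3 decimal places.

Moving ranges: 24, 21, 15, 3, 9, 13, 9, 8, 3, 3, 3, 5, 2; M̄R̄ = 118.0000 / 13 = 9.0769
UCL_MR = D₄·M̄R̄ = 3.267 × 9.0769 = 29.6543

29.654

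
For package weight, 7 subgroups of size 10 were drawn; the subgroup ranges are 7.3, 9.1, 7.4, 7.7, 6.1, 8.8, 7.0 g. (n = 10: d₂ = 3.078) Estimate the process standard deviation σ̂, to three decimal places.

2.478

R̄ = (7.3 + 9.1 + 7.4 + 7.7 + 6.1 + 8.8 + 7.0) / 7 = 7.6286
σ̂ = R̄ / d₂ = 7.6286 / 3.078 = 2.4784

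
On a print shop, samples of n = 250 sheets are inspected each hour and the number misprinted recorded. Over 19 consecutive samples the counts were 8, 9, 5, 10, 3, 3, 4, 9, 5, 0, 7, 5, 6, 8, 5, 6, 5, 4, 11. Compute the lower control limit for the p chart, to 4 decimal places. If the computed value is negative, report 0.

p̄ = Σdᵢ / (k·n) = 113 / (19 × 250) = 0.02379
LCL = p̄ − 3·√(p̄(1−p̄)/n) = 0.02379 − 3 × 0.00964 = -0.00513 → 0 (negative, so LCL = 0)

0.0000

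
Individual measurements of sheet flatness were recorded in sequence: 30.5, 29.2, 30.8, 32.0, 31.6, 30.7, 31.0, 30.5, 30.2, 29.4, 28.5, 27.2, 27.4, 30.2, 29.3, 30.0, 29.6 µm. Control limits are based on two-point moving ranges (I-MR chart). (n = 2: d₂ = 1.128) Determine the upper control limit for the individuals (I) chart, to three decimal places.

32.298

X̄ = (30.5 + 29.2 + 30.8 + 32.0 + 31.6 + 30.7 + 31.0 + 30.5 + 30.2 + 29.4 + 28.5 + 27.2 + 27.4 + 30.2 + 29.3 + 30.0 + 29.6) / 17 = 29.8882
Moving ranges: 1.3, 1.6, 1.2, 0.4, 0.9, 0.3, 0.5, 0.3, 0.8, 0.9, 1.3, 0.2, 2.8, 0.9, 0.7, 0.4; M̄R̄ = 14.5000 / 16 = 0.9062
UCL = X̄ + 3·M̄R̄/d₂ = 29.8882 + 3 × 0.9062 / 1.128 = 32.2985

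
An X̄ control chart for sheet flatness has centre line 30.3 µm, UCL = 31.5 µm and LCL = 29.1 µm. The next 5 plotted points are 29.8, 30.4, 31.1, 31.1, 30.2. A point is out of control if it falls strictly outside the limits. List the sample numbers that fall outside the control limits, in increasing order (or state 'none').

none

All 5 points lie within [29.1, 31.5].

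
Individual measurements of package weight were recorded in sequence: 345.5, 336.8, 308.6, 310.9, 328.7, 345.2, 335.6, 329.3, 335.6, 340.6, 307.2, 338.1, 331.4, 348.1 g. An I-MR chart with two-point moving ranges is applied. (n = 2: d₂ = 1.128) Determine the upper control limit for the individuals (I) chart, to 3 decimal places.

370.086

X̄ = (345.5 + 336.8 + 308.6 + 310.9 + 328.7 + 345.2 + 335.6 + 329.3 + 335.6 + 340.6 + 307.2 + 338.1 + 331.4 + 348.1) / 14 = 331.5429
Moving ranges: 8.7, 28.2, 2.3, 17.8, 16.5, 9.6, 6.3, 6.3, 5.0, 33.4, 30.9, 6.7, 16.7; M̄R̄ = 188.4000 / 13 = 14.4923
UCL = X̄ + 3·M̄R̄/d₂ = 331.5429 + 3 × 14.4923 / 1.128 = 370.0862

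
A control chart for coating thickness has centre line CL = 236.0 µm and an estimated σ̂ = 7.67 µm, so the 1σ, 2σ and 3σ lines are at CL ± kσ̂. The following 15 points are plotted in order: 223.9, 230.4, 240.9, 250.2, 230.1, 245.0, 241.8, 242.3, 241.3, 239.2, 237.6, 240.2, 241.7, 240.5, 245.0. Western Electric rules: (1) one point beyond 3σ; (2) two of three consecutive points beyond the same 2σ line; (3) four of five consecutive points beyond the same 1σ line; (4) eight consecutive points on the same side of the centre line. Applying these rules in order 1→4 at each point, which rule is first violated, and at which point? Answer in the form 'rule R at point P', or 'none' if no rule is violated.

rule 4 at point 13

Zone of each point (C = within 1σ̂, B = 1σ̂–2σ̂, A = 2σ̂–3σ̂, * = beyond 3σ̂; sign = side of CL): 1:-B, 2:-C, 3:+C, 4:+B, 5:-C, 6:+B, 7:+C, 8:+C, 9:+C, 10:+C, 11:+C, 12:+C, 13:+C, 14:+C, 15:+B
Rule 4 (eight consecutive points on the same side of the centre line) is satisfied at point 13.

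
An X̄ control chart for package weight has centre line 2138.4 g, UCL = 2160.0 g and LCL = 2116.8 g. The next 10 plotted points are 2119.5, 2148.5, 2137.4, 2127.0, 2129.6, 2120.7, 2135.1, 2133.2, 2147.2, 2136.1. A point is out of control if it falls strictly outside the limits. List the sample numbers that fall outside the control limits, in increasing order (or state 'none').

none

All 10 points lie within [2116.8, 2160.0].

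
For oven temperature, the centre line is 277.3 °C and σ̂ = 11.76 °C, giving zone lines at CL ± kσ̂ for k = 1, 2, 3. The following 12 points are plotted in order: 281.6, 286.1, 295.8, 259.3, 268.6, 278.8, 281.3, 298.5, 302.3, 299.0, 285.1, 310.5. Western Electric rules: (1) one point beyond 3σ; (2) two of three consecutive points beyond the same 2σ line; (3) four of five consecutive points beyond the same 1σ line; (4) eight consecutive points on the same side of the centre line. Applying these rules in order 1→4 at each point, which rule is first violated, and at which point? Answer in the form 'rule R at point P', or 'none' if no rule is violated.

rule 3 at point 12

Zone of each point (C = within 1σ̂, B = 1σ̂–2σ̂, A = 2σ̂–3σ̂, * = beyond 3σ̂; sign = side of CL): 1:+C, 2:+C, 3:+B, 4:-B, 5:-C, 6:+C, 7:+C, 8:+B, 9:+A, 10:+B, 11:+C, 12:+A
Rule 3 (four of five consecutive points beyond the same 1σ limit) is satisfied at point 12.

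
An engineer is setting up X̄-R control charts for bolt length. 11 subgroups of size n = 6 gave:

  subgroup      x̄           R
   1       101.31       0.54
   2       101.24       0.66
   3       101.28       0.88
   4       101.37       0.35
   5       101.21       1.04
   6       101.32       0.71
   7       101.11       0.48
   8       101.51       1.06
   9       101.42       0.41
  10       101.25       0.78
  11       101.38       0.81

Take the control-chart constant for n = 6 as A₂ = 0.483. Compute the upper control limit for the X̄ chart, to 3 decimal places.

101.648

X̄̄ = (101.31 + 101.24 + 101.28 + 101.37 + 101.21 + 101.32 + 101.11 + 101.51 + 101.42 + 101.25 + 101.38) / 11 = 1114.4000 / 11 = 101.3091
R̄ = (0.54 + 0.66 + 0.88 + 0.35 + 1.04 + 0.71 + 0.48 + 1.06 + 0.41 + 0.78 + 0.81) / 11 = 7.7200 / 11 = 0.7018
UCL = X̄̄ + A₂·R̄ = 101.3091 + 0.483 × 0.7018 = 101.6481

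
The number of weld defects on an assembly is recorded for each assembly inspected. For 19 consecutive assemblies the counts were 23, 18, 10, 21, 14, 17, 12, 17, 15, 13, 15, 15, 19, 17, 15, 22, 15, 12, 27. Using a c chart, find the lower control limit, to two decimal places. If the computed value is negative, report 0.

c̄ = (23 + 18 + 10 + 21 + 14 + 17 + 12 + 17 + 15 + 13 + 15 + 15 + 19 + 17 + 15 + 22 + 15 + 12 + 27) / 19 = 317 / 19 = 16.6842
LCL = c̄ − 3√c̄ = 16.6842 − 3 × 4.0846 = 4.4303

4.43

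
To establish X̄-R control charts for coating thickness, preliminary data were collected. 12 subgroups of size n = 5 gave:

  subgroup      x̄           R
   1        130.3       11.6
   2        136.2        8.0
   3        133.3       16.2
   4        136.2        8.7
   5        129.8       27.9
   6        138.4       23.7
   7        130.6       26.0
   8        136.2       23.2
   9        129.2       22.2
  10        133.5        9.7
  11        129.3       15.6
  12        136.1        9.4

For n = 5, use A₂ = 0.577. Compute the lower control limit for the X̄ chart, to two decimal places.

123.54

X̄̄ = (130.3 + 136.2 + 133.3 + 136.2 + 129.8 + 138.4 + 130.6 + 136.2 + 129.2 + 133.5 + 129.3 + 136.1) / 12 = 1599.1000 / 12 = 133.2583
R̄ = (11.6 + 8.0 + 16.2 + 8.7 + 27.9 + 23.7 + 26.0 + 23.2 + 22.2 + 9.7 + 15.6 + 9.4) / 12 = 202.2000 / 12 = 16.8500
LCL = X̄̄ − A₂·R̄ = 133.2583 − 0.577 × 16.8500 = 123.5359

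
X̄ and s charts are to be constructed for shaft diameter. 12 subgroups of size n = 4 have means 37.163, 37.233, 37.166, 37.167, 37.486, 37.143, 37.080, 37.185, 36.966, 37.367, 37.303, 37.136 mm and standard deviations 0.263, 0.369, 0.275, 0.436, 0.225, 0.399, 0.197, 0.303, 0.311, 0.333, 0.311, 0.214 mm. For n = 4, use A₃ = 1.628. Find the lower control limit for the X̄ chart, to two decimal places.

36.71

X̄̄ = (37.163 + 37.233 + 37.166 + 37.167 + 37.486 + 37.143 + 37.080 + 37.185 + 36.966 + 37.367 + 37.303 + 37.136) / 12 = 37.1996
s̄ = (0.263 + 0.369 + 0.275 + 0.436 + 0.225 + 0.399 + 0.197 + 0.303 + 0.311 + 0.333 + 0.311 + 0.214) / 12 = 0.3030
LCL = X̄̄ − A₃·s̄ = 37.1996 − 1.628 × 0.3030 = 36.7063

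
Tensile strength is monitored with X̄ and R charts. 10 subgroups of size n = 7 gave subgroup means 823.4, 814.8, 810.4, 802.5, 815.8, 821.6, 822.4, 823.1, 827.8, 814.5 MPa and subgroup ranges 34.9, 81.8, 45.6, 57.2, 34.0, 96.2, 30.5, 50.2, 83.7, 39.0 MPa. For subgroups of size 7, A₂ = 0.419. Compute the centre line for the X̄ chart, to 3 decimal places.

X̄̄ = (823.4 + 814.8 + 810.4 + 802.5 + 815.8 + 821.6 + 822.4 + 823.1 + 827.8 + 814.5) / 10 = 8176.3000 / 10 = 817.6300
CL = X̄̄ = 817.6300

817.630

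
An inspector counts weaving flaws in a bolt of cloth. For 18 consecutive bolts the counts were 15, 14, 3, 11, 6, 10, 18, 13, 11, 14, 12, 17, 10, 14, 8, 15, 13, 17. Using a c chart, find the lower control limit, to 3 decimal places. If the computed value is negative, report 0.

1.766

c̄ = (15 + 14 + 3 + 11 + 6 + 10 + 18 + 13 + 11 + 14 + 12 + 17 + 10 + 14 + 8 + 15 + 13 + 17) / 18 = 221 / 18 = 12.2778
LCL = c̄ − 3√c̄ = 12.2778 − 3 × 3.5040 = 1.7659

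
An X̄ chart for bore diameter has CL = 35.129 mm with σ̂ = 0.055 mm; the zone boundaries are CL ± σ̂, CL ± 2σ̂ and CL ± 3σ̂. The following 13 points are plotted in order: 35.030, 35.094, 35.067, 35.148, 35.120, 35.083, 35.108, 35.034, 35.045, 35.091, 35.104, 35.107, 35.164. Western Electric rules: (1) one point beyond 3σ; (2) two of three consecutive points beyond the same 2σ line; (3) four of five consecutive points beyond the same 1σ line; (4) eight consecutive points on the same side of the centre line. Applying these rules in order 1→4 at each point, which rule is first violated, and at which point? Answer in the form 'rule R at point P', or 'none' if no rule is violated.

Zone of each point (C = within 1σ̂, B = 1σ̂–2σ̂, A = 2σ̂–3σ̂, * = beyond 3σ̂; sign = side of CL): 1:-B, 2:-C, 3:-B, 4:+C, 5:-C, 6:-C, 7:-C, 8:-B, 9:-B, 10:-C, 11:-C, 12:-C, 13:+C
Rule 4 (eight consecutive points on the same side of the centre line) is satisfied at point 12.

rule 4 at point 12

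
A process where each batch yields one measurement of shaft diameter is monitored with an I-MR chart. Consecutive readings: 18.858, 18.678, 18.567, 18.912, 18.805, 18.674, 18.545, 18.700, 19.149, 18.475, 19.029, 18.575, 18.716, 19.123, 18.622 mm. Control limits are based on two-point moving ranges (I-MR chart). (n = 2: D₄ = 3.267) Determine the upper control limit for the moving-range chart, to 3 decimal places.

1.012

Moving ranges: 0.180, 0.111, 0.345, 0.107, 0.131, 0.129, 0.155, 0.449, 0.674, 0.554, 0.454, 0.141, 0.407, 0.501; M̄R̄ = 4.3380 / 14 = 0.3099
UCL_MR = D₄·M̄R̄ = 3.267 × 0.3099 = 1.0123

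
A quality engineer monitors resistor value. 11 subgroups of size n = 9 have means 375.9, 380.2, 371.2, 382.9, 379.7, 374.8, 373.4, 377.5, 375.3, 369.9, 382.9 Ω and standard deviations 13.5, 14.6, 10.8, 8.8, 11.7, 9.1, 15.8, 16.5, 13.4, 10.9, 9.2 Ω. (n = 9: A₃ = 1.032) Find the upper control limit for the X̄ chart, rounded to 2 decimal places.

X̄̄ = (375.9 + 380.2 + 371.2 + 382.9 + 379.7 + 374.8 + 373.4 + 377.5 + 375.3 + 369.9 + 382.9) / 11 = 376.7000
s̄ = (13.5 + 14.6 + 10.8 + 8.8 + 11.7 + 9.1 + 15.8 + 16.5 + 13.4 + 10.9 + 9.2) / 11 = 12.2091
UCL = X̄̄ + A₃·s̄ = 376.7000 + 1.032 × 12.2091 = 389.2998

389.30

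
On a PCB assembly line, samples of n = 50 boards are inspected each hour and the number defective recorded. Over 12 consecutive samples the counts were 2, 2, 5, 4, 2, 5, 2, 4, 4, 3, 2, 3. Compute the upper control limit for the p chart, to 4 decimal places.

0.1667

p̄ = Σdᵢ / (k·n) = 38 / (12 × 50) = 0.06333
UCL = p̄ + 3·√(p̄(1−p̄)/n) = 0.06333 + 3 × √(0.06333×0.93667/50) = 0.06333 + 3 × 0.03444 = 0.16667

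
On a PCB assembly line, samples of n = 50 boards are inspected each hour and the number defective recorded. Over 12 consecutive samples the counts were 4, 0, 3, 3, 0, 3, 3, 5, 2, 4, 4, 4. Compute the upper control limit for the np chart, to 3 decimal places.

7.888

p̄ = Σdᵢ / (k·n) = 35 / (12 × 50) = 0.05833
UCL = np̄ + 3·√(np̄(1−p̄)) = 2.9167 + 3 × √(2.9167×0.94167) = 2.9167 + 3 × 1.6573 = 7.8885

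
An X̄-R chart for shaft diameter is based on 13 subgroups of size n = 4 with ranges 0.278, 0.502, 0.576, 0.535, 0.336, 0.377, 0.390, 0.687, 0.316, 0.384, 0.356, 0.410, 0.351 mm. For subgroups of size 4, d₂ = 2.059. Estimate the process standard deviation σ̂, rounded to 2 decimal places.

R̄ = (0.278 + 0.502 + 0.576 + 0.535 + 0.336 + 0.377 + 0.390 + 0.687 + 0.316 + 0.384 + 0.356 + 0.410 + 0.351) / 13 = 0.4229
σ̂ = R̄ / d₂ = 0.4229 / 2.059 = 0.2054

0.21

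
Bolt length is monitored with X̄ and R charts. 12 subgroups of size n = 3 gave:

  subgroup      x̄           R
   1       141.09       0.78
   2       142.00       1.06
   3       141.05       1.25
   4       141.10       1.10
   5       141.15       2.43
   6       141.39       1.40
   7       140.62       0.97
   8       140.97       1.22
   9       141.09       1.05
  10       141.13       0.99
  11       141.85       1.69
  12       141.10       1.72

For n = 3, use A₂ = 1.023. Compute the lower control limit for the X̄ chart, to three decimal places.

X̄̄ = (141.09 + 142.00 + 141.05 + 141.10 + 141.15 + 141.39 + 140.62 + 140.97 + 141.09 + 141.13 + 141.85 + 141.10) / 12 = 1694.5400 / 12 = 141.2117
R̄ = (0.78 + 1.06 + 1.25 + 1.10 + 2.43 + 1.40 + 0.97 + 1.22 + 1.05 + 0.99 + 1.69 + 1.72) / 12 = 15.6600 / 12 = 1.3050
LCL = X̄̄ − A₂·R̄ = 141.2117 − 1.023 × 1.3050 = 139.8767

139.877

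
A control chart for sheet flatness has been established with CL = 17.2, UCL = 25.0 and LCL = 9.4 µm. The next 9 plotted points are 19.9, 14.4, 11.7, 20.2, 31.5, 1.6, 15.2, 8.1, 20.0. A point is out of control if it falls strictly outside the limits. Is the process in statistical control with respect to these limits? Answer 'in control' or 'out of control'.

Compare each point to [9.4, 25.0]: sample 5 = 31.5 > UCL; sample 6 = 1.6 < LCL; sample 8 = 8.1 < LCL.

out of control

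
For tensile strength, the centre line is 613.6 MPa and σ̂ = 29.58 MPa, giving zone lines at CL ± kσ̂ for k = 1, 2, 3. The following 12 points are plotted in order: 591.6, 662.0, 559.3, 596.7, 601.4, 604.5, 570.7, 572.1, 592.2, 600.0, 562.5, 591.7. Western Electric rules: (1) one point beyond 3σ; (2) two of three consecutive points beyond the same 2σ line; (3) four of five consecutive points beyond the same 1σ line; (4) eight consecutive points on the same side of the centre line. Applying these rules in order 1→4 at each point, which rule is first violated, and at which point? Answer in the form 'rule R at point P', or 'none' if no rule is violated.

Zone of each point (C = within 1σ̂, B = 1σ̂–2σ̂, A = 2σ̂–3σ̂, * = beyond 3σ̂; sign = side of CL): 1:-C, 2:+B, 3:-B, 4:-C, 5:-C, 6:-C, 7:-B, 8:-B, 9:-C, 10:-C, 11:-B, 12:-C
Rule 4 (eight consecutive points on the same side of the centre line) is satisfied at point 10.

rule 4 at point 10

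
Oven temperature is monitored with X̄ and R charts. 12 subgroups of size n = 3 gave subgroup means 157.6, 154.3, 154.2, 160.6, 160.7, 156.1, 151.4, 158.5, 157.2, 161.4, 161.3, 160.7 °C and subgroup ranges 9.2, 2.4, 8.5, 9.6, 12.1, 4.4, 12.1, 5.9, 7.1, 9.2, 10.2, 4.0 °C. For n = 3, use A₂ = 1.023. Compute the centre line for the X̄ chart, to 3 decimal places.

X̄̄ = (157.6 + 154.3 + 154.2 + 160.6 + 160.7 + 156.1 + 151.4 + 158.5 + 157.2 + 161.4 + 161.3 + 160.7) / 12 = 1894.0000 / 12 = 157.8333
CL = X̄̄ = 157.8333

157.833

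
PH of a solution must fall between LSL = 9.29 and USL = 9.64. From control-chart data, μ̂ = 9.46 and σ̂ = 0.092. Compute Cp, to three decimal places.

Cp = (USL − LSL) / (6σ̂) = (9.64 − 9.29) / (6 × 0.092) = 0.3500 / 0.5520 = 0.6341

0.634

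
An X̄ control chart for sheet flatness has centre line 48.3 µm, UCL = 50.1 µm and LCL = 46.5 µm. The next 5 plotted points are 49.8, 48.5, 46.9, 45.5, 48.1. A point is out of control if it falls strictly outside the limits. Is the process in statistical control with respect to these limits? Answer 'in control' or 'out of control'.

out of control

Compare each point to [46.5, 50.1]: sample 4 = 45.5 < LCL.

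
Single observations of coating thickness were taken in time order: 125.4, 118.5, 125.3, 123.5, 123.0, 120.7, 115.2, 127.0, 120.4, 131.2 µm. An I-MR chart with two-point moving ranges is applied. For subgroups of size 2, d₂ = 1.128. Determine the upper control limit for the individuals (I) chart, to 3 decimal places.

138.682

X̄ = (125.4 + 118.5 + 125.3 + 123.5 + 123.0 + 120.7 + 115.2 + 127.0 + 120.4 + 131.2) / 10 = 123.0200
Moving ranges: 6.9, 6.8, 1.8, 0.5, 2.3, 5.5, 11.8, 6.6, 10.8; M̄R̄ = 53.0000 / 9 = 5.8889
UCL = X̄ + 3·M̄R̄/d₂ = 123.0200 + 3 × 5.8889 / 1.128 = 138.6819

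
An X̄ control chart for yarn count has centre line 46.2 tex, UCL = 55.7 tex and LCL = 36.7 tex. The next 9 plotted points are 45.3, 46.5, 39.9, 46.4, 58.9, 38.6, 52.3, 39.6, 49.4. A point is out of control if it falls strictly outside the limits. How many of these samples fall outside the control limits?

Compare each point to [36.7, 55.7]: sample 5 = 58.9 > UCL.

1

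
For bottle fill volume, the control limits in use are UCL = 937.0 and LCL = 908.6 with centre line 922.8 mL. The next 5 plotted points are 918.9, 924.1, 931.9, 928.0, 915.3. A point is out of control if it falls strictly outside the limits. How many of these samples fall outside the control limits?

All 5 points lie within [908.6, 937.0].

0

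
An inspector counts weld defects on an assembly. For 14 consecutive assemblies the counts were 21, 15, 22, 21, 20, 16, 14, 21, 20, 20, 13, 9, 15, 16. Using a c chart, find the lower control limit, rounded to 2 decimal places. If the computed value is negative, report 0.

c̄ = (21 + 15 + 22 + 21 + 20 + 16 + 14 + 21 + 20 + 20 + 13 + 9 + 15 + 16) / 14 = 243 / 14 = 17.3571
LCL = c̄ − 3√c̄ = 17.3571 − 3 × 4.1662 = 4.8586

4.86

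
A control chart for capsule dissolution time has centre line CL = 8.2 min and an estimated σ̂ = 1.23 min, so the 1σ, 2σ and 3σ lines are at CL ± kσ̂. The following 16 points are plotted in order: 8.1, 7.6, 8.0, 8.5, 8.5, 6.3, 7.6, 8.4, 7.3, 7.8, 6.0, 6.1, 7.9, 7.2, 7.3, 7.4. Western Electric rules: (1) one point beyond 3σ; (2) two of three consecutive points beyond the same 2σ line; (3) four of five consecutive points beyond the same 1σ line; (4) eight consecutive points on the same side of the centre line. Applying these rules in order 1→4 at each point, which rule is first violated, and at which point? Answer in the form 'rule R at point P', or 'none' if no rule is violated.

rule 4 at point 16

Zone of each point (C = within 1σ̂, B = 1σ̂–2σ̂, A = 2σ̂–3σ̂, * = beyond 3σ̂; sign = side of CL): 1:-C, 2:-C, 3:-C, 4:+C, 5:+C, 6:-B, 7:-C, 8:+C, 9:-C, 10:-C, 11:-B, 12:-B, 13:-C, 14:-C, 15:-C, 16:-C
Rule 4 (eight consecutive points on the same side of the centre line) is satisfied at point 16.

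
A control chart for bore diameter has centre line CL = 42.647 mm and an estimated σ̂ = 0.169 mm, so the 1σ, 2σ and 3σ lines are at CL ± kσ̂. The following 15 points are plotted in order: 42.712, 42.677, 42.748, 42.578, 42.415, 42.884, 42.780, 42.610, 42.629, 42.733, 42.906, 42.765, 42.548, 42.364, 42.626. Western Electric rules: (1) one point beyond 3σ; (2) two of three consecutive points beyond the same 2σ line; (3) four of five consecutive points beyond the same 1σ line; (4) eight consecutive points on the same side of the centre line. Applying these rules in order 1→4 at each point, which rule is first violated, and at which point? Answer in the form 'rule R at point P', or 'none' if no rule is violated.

Zone of each point (C = within 1σ̂, B = 1σ̂–2σ̂, A = 2σ̂–3σ̂, * = beyond 3σ̂; sign = side of CL): 1:+C, 2:+C, 3:+C, 4:-C, 5:-B, 6:+B, 7:+C, 8:-C, 9:-C, 10:+C, 11:+B, 12:+C, 13:-C, 14:-B, 15:-C
No rule fires across all 15 points.

none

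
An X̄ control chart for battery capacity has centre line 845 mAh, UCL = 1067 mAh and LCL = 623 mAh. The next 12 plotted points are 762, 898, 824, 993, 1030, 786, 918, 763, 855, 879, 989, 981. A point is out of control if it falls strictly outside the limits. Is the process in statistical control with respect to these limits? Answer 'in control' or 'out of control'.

in control

All 12 points lie within [623, 1067].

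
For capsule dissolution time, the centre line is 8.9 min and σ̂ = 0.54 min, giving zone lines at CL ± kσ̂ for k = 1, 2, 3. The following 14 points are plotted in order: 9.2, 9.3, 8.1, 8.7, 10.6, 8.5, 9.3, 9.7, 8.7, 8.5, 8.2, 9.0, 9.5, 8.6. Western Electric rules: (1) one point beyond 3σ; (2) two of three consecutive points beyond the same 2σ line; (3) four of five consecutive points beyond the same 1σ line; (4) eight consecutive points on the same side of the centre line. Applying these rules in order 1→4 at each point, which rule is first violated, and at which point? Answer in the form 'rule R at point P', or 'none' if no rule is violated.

rule 1 at point 5

Zone of each point (C = within 1σ̂, B = 1σ̂–2σ̂, A = 2σ̂–3σ̂, * = beyond 3σ̂; sign = side of CL): 1:+C, 2:+C, 3:-B, 4:-C, 5:+*, 6:-C, 7:+C, 8:+B, 9:-C, 10:-C, 11:-B, 12:+C, 13:+B, 14:-C
Rule 1 (one point beyond the 3σ limits) is satisfied at point 5.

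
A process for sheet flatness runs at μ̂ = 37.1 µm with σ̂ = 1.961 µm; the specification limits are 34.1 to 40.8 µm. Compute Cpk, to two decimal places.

Cpu = (USL − μ̂) / (3σ̂) = (40.8 − 37.1) / (3 × 1.961) = 0.6289; Cpl = (μ̂ − LSL) / (3σ̂) = (37.1 − 34.1) / (3 × 1.961) = 0.5099; Cpk = min(Cpu, Cpl) = 0.5099

0.51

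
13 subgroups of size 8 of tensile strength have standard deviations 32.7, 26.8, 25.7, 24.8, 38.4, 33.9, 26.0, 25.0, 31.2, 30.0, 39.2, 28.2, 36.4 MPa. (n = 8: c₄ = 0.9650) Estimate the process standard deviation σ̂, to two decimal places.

31.75

s̄ = (32.7 + 26.8 + 25.7 + 24.8 + 38.4 + 33.9 + 26.0 + 25.0 + 31.2 + 30.0 + 39.2 + 28.2 + 36.4) / 13 = 30.6385
σ̂ = s̄ / c₄ = 30.6385 / 0.9650 = 31.7497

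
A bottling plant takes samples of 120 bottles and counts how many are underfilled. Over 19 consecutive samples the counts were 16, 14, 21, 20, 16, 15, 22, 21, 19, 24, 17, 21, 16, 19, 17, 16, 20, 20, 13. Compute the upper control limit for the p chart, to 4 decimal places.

0.2506

p̄ = Σdᵢ / (k·n) = 347 / (19 × 120) = 0.15219
UCL = p̄ + 3·√(p̄(1−p̄)/n) = 0.15219 + 3 × √(0.15219×0.84781/120) = 0.15219 + 3 × 0.03279 = 0.25057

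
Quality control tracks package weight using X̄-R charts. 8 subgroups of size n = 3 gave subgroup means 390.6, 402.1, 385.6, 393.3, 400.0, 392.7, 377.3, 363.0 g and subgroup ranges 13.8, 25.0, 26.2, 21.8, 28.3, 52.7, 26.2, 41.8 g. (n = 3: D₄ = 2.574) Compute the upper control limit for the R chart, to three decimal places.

R̄ = (13.8 + 25.0 + 26.2 + 21.8 + 28.3 + 52.7 + 26.2 + 41.8) / 8 = 235.8000 / 8 = 29.4750
UCL_R = D₄·R̄ = 2.574 × 29.4750 = 75.8687

75.869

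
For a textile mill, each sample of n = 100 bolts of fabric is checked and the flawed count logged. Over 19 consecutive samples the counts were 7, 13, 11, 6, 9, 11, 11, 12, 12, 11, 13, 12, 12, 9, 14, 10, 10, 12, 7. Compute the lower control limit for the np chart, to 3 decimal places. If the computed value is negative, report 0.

p̄ = Σdᵢ / (k·n) = 202 / (19 × 100) = 0.10632
LCL = np̄ − 3·√(np̄(1−p̄)) = 10.6316 − 3 × 3.0824 = 1.3843

1.384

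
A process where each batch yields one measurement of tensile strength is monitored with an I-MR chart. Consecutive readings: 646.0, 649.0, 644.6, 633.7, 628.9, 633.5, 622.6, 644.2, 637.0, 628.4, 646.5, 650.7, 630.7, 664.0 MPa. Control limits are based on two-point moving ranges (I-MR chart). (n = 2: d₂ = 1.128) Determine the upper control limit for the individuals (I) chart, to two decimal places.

671.00

X̄ = (646.0 + 649.0 + 644.6 + 633.7 + 628.9 + 633.5 + 622.6 + 644.2 + 637.0 + 628.4 + 646.5 + 650.7 + 630.7 + 664.0) / 14 = 639.9857
Moving ranges: 3.0, 4.4, 10.9, 4.8, 4.6, 10.9, 21.6, 7.2, 8.6, 18.1, 4.2, 20.0, 33.3; M̄R̄ = 151.6000 / 13 = 11.6615
UCL = X̄ + 3·M̄R̄/d₂ = 639.9857 + 3 × 11.6615 / 1.128 = 671.0004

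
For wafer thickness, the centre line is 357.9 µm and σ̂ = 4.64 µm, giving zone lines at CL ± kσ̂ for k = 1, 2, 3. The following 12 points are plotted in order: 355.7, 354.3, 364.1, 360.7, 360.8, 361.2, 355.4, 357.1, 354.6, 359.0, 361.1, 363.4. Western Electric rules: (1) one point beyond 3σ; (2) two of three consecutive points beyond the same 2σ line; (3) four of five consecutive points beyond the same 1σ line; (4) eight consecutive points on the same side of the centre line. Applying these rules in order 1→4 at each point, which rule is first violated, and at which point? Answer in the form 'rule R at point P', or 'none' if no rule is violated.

Zone of each point (C = within 1σ̂, B = 1σ̂–2σ̂, A = 2σ̂–3σ̂, * = beyond 3σ̂; sign = side of CL): 1:-C, 2:-C, 3:+B, 4:+C, 5:+C, 6:+C, 7:-C, 8:-C, 9:-C, 10:+C, 11:+C, 12:+B
No rule fires across all 12 points.

none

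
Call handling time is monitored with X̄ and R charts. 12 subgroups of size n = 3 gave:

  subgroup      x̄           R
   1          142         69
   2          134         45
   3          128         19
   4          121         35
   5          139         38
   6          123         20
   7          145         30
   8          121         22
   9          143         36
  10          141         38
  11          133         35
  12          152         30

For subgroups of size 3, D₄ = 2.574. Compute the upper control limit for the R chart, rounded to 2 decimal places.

R̄ = (69 + 45 + 19 + 35 + 38 + 20 + 30 + 22 + 36 + 38 + 35 + 30) / 12 = 417.0000 / 12 = 34.7500
UCL_R = D₄·R̄ = 2.574 × 34.7500 = 89.4465

89.45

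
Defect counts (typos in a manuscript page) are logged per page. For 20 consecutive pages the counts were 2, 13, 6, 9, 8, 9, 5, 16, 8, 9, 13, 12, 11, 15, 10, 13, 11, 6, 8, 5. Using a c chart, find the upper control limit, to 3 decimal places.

18.672

c̄ = (2 + 13 + 6 + 9 + 8 + 9 + 5 + 16 + 8 + 9 + 13 + 12 + 11 + 15 + 10 + 13 + 11 + 6 + 8 + 5) / 20 = 189 / 20 = 9.4500
UCL = c̄ + 3√c̄ = 9.4500 + 3 × √9.4500 = 9.4500 + 3 × 3.0741 = 18.6723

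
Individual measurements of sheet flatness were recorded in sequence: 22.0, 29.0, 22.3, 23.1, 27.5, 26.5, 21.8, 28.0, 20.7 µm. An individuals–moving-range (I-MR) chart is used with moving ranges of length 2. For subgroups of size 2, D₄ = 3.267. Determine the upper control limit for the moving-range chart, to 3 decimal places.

15.559

Moving ranges: 7.0, 6.7, 0.8, 4.4, 1.0, 4.7, 6.2, 7.3; M̄R̄ = 38.1000 / 8 = 4.7625
UCL_MR = D₄·M̄R̄ = 3.267 × 4.7625 = 15.5591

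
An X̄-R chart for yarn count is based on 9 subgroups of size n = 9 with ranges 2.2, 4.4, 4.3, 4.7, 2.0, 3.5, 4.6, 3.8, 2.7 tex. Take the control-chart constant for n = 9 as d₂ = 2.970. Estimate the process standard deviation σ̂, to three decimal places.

1.205

R̄ = (2.2 + 4.4 + 4.3 + 4.7 + 2.0 + 3.5 + 4.6 + 3.8 + 2.7) / 9 = 3.5778
σ̂ = R̄ / d₂ = 3.5778 / 2.970 = 1.2046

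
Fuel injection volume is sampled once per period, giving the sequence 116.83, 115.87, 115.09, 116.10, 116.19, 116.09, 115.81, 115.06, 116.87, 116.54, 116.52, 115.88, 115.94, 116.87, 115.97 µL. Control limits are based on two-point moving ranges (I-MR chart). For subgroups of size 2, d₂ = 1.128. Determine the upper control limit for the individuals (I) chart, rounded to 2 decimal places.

117.75

X̄ = (116.83 + 115.87 + 115.09 + 116.10 + 116.19 + 116.09 + 115.81 + 115.06 + 116.87 + 116.54 + 116.52 + 115.88 + 115.94 + 116.87 + 115.97) / 15 = 116.1087
Moving ranges: 0.96, 0.78, 1.01, 0.09, 0.10, 0.28, 0.75, 1.81, 0.33, 0.02, 0.64, 0.06, 0.93, 0.90; M̄R̄ = 8.6600 / 14 = 0.6186
UCL = X̄ + 3·M̄R̄/d₂ = 116.1087 + 3 × 0.6186 / 1.128 = 117.7538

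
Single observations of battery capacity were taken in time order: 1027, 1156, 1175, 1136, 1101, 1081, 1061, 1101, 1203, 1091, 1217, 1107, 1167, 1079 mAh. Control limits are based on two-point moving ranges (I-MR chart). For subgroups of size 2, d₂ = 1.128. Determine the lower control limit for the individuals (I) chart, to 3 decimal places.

937.447

X̄ = (1027 + 1156 + 1175 + 1136 + 1101 + 1081 + 1061 + 1101 + 1203 + 1091 + 1217 + 1107 + 1167 + 1079) / 14 = 1121.5714
Moving ranges: 129, 19, 39, 35, 20, 20, 40, 102, 112, 126, 110, 60, 88; M̄R̄ = 900.0000 / 13 = 69.2308
LCL = X̄ − 3·M̄R̄/d₂ = 1121.5714 − 3 × 69.2308 / 1.128 = 937.4470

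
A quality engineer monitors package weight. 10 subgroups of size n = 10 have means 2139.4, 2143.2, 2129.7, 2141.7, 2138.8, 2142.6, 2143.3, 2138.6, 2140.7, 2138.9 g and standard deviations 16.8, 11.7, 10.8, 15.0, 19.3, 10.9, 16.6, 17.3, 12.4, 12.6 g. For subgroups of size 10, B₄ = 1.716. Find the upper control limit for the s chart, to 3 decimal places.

s̄ = (16.8 + 11.7 + 10.8 + 15.0 + 19.3 + 10.9 + 16.6 + 17.3 + 12.4 + 12.6) / 10 = 14.3400
UCL_s = B₄·s̄ = 1.716 × 14.3400 = 24.6074

24.607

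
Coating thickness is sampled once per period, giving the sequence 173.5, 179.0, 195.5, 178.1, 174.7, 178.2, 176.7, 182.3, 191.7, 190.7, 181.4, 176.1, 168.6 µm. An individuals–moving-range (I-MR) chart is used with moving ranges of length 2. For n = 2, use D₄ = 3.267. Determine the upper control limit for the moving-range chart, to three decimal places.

Moving ranges: 5.5, 16.5, 17.4, 3.4, 3.5, 1.5, 5.6, 9.4, 1.0, 9.3, 5.3, 7.5; M̄R̄ = 85.9000 / 12 = 7.1583
UCL_MR = D₄·M̄R̄ = 3.267 × 7.1583 = 23.3863

23.386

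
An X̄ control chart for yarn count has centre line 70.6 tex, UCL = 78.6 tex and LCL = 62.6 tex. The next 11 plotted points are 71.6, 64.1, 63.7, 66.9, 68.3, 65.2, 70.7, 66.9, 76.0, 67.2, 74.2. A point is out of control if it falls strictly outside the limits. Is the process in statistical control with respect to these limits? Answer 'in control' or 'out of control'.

All 11 points lie within [62.6, 78.6].

in control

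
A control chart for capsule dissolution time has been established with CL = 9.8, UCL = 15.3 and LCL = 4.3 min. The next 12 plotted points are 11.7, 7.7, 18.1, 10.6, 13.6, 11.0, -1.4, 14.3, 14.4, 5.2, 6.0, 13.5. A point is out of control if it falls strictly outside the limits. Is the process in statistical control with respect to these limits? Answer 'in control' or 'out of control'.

out of control

Compare each point to [4.3, 15.3]: sample 3 = 18.1 > UCL; sample 7 = -1.4 < LCL.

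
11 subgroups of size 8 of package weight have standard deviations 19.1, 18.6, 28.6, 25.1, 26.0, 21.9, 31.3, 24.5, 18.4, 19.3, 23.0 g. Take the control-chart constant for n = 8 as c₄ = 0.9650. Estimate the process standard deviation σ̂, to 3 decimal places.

s̄ = (19.1 + 18.6 + 28.6 + 25.1 + 26.0 + 21.9 + 31.3 + 24.5 + 18.4 + 19.3 + 23.0) / 11 = 23.2545
σ̂ = s̄ / c₄ = 23.2545 / 0.9650 = 24.0980

24.098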